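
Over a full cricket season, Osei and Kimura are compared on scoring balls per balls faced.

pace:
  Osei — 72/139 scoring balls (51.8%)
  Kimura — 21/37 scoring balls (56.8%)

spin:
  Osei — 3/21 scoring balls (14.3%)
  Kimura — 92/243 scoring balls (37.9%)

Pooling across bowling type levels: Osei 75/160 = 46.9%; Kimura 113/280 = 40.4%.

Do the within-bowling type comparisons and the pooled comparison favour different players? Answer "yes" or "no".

Within each bowling type level (pace 51.8% vs 56.8%; spin 14.3% vs 37.9%), Kimura has the higher rate every time. Pooled: 46.9% vs 40.4% — Osei has the higher rate overall. The two comparisons disagree.

yes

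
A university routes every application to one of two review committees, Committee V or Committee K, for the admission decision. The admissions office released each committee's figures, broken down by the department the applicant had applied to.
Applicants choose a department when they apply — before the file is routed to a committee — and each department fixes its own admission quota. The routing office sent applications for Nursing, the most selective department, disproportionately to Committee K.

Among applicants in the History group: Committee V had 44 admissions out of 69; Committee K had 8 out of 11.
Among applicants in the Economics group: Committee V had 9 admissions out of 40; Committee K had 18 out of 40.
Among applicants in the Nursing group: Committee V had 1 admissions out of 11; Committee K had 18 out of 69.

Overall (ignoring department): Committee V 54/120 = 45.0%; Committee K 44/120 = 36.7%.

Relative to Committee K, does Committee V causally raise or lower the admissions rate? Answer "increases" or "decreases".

The department-specific comparison favours Committee K throughout, but the pooled figures favour Committee V. The question is whether to condition on department.
Department is set before the review committee has any effect — it is not caused by the review committee — and it independently drives the outcome. That makes it a confounder, so the causal comparison is within department levels.
Within each level — History: 63.8% vs 72.7%; Economics: 22.5% vs 45.0%; Nursing: 9.1% vs 26.1% — Committee K is higher every time.

decreases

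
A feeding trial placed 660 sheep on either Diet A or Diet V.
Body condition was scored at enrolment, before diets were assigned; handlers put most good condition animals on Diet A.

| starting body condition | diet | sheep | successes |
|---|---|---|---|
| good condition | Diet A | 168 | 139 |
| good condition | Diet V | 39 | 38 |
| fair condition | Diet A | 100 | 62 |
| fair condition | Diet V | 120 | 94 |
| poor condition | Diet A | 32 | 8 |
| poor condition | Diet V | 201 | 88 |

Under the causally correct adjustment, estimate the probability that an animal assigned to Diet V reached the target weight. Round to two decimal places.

Within every starting body condition level Diet V has the higher rate, yet pooled Diet A does — Simpson's reversal.
Nothing the diet does changes starting body condition; the imbalance is an allocation artefact. With starting body condition also predicting the outcome, the pooled figure is confounded, and the within-stratum comparison is the causal one.
Standardising Diet V to the population starting body condition mix: 0.314·38/39 + 0.333·94/120 + 0.353·88/201 = 0.721.

0.72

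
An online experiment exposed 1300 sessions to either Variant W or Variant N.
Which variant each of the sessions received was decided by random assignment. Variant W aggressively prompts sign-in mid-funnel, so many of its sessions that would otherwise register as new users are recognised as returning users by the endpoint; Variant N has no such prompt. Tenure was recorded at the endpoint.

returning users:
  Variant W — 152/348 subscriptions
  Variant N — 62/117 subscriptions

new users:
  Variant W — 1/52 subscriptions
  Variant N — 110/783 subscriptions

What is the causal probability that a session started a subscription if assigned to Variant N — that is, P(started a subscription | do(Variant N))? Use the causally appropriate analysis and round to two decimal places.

0.19

The stratified and pooled comparisons disagree (Variant N wins within each user tenure; Variant W wins overall), so the answer turns on the causal role of user tenure.
The distribution of user tenure is itself part of what the variant does — it is an intermediate outcome. Holding it fixed would remove that part of the effect; the total effect is the pooled difference.
So P(outcome | do(Variant N)) is just the pooled rate for Variant N: 172/900 = 0.191.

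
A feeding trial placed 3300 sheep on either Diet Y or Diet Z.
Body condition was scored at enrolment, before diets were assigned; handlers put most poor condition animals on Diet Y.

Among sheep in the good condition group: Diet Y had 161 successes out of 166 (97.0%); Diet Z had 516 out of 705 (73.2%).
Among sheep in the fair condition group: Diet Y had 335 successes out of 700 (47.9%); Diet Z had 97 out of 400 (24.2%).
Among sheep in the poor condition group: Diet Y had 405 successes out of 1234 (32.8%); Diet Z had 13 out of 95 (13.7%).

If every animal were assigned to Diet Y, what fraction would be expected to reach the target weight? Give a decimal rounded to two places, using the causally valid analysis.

0.55

Starting body condition satisfies the back-door criterion: it is not a descendant of the diet, and it blocks the spurious path from diet to outcome. Adjusting for it (i.e., using the within-starting body condition rates) gives the causal effect.
Standardising Diet Y to the population starting body condition mix: 0.264·161/166 + 0.333·335/700 + 0.403·405/1234 = 0.548.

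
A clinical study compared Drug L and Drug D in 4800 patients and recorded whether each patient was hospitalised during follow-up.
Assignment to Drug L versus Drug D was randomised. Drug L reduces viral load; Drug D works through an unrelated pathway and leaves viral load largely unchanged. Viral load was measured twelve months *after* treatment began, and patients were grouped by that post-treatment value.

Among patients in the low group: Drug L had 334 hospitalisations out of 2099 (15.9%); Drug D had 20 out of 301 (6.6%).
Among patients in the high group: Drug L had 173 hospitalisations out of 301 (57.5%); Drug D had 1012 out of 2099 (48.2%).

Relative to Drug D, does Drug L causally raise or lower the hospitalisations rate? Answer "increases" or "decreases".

decreases

Viral load lies on the pathway drug → viral load → outcome, so adjusting for it blocks the indirect effect. For the total causal effect of drug, use the unadjusted pooled rates.
Pooled: Drug L 21.1% vs Drug D 43.0%; Drug L is lower overall.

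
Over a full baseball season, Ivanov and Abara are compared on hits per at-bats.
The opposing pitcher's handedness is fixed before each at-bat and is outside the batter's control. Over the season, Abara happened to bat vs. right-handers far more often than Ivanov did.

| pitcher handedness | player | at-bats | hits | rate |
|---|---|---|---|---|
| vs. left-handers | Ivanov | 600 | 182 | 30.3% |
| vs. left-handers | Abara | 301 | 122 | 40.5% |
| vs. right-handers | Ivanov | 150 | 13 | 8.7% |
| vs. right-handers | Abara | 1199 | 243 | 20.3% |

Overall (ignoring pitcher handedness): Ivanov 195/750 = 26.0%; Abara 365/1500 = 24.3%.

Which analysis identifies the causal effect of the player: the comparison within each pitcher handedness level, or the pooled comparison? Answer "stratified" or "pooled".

stratified

The stratified and pooled comparisons disagree (Abara wins within each pitcher handedness; Ivanov wins overall), so the answer turns on the causal role of pitcher handedness.
The imbalance in pitcher handedness arose from how at-bats were allocated, not from anything the player did; and pitcher handedness independently affects the outcome. The pooled gap is confounded — condition on pitcher handedness.
Within each level — vs. left-handers: 30.3% vs 40.5%; vs. right-handers: 8.7% vs 20.3% — Abara is higher every time.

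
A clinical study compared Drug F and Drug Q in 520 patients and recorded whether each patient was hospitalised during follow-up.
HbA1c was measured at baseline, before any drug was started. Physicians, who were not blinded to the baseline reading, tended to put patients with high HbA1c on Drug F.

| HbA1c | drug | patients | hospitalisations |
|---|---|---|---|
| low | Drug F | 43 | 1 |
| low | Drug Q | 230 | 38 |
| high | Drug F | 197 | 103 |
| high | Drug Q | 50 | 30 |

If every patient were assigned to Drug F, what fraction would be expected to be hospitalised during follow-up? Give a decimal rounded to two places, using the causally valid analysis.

0.26

HbA1c differs across drugs for reasons unrelated to any effect of the drug itself, and it separately predicts the outcome — a classic confounder. We must compare within HbA1c levels.
Standardising Drug F to the population HbA1c mix: 0.525·1/43 + 0.475·103/197 = 0.261.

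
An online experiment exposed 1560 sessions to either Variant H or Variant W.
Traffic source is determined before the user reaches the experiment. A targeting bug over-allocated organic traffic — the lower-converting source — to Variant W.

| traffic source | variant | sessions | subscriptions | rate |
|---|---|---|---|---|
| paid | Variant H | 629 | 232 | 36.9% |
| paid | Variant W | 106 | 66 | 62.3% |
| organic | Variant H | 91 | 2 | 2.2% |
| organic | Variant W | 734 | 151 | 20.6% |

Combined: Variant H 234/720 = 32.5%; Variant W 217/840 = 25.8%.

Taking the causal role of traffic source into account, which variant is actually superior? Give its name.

Traffic source differs across variants for reasons unrelated to any effect of the variant itself, and it separately predicts the outcome — a classic confounder. We must compare within traffic source levels.
Within each level — paid: 36.9% vs 62.3%; organic: 2.2% vs 20.6% — Variant W is higher every time.

Variant W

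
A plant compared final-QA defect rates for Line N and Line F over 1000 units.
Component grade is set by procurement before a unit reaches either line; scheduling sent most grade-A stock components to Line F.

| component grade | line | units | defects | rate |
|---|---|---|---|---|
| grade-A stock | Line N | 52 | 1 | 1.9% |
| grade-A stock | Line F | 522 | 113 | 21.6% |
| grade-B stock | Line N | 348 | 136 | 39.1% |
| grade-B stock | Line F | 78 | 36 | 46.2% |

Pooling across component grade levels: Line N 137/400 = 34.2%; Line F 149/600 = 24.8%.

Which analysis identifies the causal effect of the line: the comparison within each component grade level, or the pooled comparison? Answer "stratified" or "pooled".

The imbalance in component grade arose from how units were allocated, not from anything the line did; and component grade independently affects the outcome. The pooled gap is confounded — condition on component grade.
Within each level — grade-A stock: 1.9% vs 21.6%; grade-B stock: 39.1% vs 46.2% — Line N is lower every time.

stratified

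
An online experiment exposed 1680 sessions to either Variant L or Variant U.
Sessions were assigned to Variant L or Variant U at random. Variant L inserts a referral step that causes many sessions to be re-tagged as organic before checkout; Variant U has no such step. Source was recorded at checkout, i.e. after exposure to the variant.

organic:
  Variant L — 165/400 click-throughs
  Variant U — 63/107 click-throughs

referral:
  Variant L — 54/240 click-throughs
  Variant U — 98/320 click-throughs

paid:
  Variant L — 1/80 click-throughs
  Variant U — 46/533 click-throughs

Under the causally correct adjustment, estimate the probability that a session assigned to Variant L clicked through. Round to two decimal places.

0.31

The stratified and pooled comparisons disagree (Variant U wins within each traffic source; Variant L wins overall), so the answer turns on the causal role of traffic source.
Traffic source here is a post-treatment variable shaped by the variant; conditioning on it would introduce bias rather than remove it. The overall comparison is the causal one.
So P(outcome | do(Variant L)) is just the pooled rate for Variant L: 220/720 = 0.306.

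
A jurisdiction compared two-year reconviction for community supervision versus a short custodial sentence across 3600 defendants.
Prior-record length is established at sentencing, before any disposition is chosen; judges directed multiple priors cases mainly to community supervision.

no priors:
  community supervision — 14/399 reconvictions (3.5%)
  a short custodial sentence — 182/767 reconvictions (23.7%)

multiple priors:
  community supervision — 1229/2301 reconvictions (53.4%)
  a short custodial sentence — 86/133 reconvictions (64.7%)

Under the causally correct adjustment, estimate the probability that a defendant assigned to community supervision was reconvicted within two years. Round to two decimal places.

The prior-record length-specific comparison favours community supervision throughout, but the pooled figures favour a short custodial sentence. The question is whether to condition on prior-record length.
Here prior-record length is a common cause — it drives both which disposition a case falls under and the outcome. The crude comparison mixes populations; the stratum-specific rates are the causally relevant ones.
Standardising community supervision to the population prior-record length mix: 0.324·14/399 + 0.676·1229/2301 = 0.372.

0.37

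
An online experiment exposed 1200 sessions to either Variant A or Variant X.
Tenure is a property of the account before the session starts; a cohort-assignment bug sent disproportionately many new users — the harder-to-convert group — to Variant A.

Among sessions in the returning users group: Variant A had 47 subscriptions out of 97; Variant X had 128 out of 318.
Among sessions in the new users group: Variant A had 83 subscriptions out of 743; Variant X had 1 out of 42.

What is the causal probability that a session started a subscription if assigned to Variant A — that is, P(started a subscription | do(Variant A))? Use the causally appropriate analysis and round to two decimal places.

User tenure satisfies the back-door criterion: it is not a descendant of the variant, and it blocks the spurious path from variant to outcome. Adjusting for it (i.e., using the within-user tenure rates) gives the causal effect.
Standardising Variant A to the population user tenure mix: 0.346·47/97 + 0.654·83/743 = 0.241.

0.24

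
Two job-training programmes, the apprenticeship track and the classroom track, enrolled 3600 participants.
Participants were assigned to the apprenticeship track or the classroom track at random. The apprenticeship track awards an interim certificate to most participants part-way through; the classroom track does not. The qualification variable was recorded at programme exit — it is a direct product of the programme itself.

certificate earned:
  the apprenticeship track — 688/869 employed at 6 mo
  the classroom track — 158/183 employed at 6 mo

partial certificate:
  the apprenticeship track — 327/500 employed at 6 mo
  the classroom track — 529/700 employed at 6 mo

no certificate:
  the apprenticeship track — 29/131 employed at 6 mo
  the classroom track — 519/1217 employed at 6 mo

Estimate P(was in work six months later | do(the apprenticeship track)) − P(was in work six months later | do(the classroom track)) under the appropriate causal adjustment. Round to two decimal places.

+0.12

The distribution of qualification attained during the programme is itself part of what the programme does — it is an intermediate outcome. Holding it fixed would remove that part of the effect; the total effect is the pooled difference.
The causal difference is the pooled difference: 0.696 − 0.574 = +0.122.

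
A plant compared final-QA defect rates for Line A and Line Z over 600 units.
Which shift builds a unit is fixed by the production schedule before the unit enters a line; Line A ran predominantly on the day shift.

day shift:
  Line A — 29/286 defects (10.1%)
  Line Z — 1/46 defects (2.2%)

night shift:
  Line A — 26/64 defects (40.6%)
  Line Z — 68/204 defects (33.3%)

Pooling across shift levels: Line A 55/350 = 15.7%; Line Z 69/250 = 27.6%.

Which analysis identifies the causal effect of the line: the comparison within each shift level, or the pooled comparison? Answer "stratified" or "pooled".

stratified

The shift-specific comparison favours Line Z throughout, but the pooled figures favour Line A. The question is whether to condition on shift.
Shift satisfies the back-door criterion: it is not a descendant of the line, and it blocks the spurious path from line to outcome. Adjusting for it (i.e., using the within-shift rates) gives the causal effect.
Within each level — day shift: 10.1% vs 2.2%; night shift: 40.6% vs 33.3% — Line Z is lower every time.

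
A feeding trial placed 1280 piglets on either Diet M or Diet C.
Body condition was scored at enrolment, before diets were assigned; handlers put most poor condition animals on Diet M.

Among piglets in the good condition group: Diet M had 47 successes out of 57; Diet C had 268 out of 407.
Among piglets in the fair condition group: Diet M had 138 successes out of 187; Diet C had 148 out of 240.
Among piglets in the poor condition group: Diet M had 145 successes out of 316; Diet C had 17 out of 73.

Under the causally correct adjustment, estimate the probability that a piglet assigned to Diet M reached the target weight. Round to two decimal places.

0.68

Nothing the diet does changes starting body condition; the imbalance is an allocation artefact. With starting body condition also predicting the outcome, the pooled figure is confounded, and the within-stratum comparison is the causal one.
Standardising Diet M to the population starting body condition mix: 0.362·47/57 + 0.334·138/187 + 0.304·145/316 = 0.685.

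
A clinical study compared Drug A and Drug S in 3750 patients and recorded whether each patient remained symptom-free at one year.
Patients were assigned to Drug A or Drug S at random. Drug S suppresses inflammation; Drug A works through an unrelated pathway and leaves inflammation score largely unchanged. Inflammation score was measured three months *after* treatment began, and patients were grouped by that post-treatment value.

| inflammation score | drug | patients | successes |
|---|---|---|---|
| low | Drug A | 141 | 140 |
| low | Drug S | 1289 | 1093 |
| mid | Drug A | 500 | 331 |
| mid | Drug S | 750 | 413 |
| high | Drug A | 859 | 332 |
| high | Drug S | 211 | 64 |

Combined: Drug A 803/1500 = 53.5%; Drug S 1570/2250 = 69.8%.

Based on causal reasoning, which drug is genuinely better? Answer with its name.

Drug S

Inflammation score is downstream of the drug. One should not condition on a consequence of treatment, so the overall rates are the right comparison.
Pooled: Drug A 53.5% vs Drug S 69.8%; Drug S is higher overall.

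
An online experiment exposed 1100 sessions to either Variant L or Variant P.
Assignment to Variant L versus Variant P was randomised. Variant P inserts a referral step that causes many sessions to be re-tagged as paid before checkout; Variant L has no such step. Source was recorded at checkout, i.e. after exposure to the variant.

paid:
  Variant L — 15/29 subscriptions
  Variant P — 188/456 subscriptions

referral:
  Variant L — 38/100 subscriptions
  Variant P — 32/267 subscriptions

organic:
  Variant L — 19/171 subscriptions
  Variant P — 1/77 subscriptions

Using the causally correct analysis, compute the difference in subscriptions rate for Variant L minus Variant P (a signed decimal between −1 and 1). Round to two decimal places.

-0.04

Variant L is higher inside every traffic source stratum but Variant P is higher in aggregate. Whether to stratify depends on how traffic source relates to the variant.
The distribution of traffic source is itself part of what the variant does — it is an intermediate outcome. Holding it fixed would remove that part of the effect; the total effect is the pooled difference.
The causal difference is the pooled difference: 0.240 − 0.276 = -0.036.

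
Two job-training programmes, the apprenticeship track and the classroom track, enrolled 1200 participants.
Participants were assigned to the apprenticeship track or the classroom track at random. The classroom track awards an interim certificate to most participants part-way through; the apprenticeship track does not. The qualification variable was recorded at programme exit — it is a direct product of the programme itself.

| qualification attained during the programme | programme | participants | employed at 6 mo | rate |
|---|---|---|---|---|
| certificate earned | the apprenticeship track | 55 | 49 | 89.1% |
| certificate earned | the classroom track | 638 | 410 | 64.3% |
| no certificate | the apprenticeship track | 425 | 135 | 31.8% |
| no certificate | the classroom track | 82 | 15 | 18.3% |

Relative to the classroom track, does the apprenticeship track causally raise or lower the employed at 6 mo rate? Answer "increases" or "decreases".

Stratifying would compare programmes among participants the programmes themselves sorted into qualification attained during the programme groups — a form of selection on an intermediate. The unconditioned pooled rates give the total causal effect.
Pooled: the apprenticeship track 38.3% vs the classroom track 59.0%; the classroom track is higher overall.

decreases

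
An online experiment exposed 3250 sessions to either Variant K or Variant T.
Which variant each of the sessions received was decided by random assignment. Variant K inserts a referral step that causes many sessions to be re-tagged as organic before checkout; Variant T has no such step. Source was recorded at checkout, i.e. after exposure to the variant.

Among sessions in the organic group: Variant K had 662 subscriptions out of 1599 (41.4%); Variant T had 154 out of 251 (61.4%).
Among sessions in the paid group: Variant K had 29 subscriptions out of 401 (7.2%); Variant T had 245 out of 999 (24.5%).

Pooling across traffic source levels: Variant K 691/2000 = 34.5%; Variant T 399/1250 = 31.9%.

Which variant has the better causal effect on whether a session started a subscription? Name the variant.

Because the variant influences traffic source, traffic source is a post-treatment mediator, not a confounder. Stratifying on it would bias the estimate; the causal effect is the crude pooled difference.
Pooled: Variant K 34.5% vs Variant T 31.9%; Variant K is higher overall.

Variant K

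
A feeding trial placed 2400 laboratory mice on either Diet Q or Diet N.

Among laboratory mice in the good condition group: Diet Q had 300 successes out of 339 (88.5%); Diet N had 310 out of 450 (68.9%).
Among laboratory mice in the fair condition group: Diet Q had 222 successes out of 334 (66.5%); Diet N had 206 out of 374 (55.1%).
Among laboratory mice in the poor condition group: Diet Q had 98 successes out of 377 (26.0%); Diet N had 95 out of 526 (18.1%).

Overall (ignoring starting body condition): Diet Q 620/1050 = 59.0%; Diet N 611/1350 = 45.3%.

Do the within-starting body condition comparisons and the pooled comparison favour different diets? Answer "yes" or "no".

Within each starting body condition level (good condition 88.5% vs 68.9%; fair condition 66.5% vs 55.1%; poor condition 26.0% vs 18.1%), Diet Q has the higher rate every time. Pooled: 59.0% vs 45.3% — Diet Q has the higher rate overall. They agree.

no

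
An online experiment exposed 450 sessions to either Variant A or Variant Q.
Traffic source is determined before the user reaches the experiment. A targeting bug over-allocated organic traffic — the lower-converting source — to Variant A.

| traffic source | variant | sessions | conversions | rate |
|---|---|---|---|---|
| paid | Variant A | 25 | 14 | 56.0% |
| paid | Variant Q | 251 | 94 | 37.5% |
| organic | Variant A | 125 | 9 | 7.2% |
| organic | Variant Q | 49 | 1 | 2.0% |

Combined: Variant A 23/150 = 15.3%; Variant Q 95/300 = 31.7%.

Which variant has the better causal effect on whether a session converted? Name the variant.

Traffic source satisfies the back-door criterion: it is not a descendant of the variant, and it blocks the spurious path from variant to outcome. Adjusting for it (i.e., using the within-traffic source rates) gives the causal effect.
Within each level — paid: 56.0% vs 37.5%; organic: 7.2% vs 2.0% — Variant A is higher every time.

Variant A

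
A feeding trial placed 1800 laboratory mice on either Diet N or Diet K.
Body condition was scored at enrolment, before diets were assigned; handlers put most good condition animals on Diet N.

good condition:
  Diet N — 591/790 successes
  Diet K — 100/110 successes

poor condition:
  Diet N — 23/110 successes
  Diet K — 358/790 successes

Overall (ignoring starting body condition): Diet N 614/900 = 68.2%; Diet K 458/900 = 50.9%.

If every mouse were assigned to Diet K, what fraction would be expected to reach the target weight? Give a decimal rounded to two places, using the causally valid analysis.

0.68

The imbalance in starting body condition arose from how laboratory mice were allocated, not from anything the diet did; and starting body condition independently affects the outcome. The pooled gap is confounded — condition on starting body condition.
Standardising Diet K to the population starting body condition mix: 0.500·100/110 + 0.500·358/790 = 0.681.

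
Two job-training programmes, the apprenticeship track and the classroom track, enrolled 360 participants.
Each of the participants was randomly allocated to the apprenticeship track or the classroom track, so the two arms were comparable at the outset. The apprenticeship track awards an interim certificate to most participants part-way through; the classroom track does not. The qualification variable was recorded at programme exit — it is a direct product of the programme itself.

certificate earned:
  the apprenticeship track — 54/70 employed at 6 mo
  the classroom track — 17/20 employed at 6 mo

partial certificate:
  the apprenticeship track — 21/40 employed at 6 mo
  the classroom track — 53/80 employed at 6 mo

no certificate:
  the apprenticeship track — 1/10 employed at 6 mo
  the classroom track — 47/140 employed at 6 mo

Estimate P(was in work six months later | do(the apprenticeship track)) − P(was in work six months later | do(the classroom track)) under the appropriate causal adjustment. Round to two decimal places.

+0.15

Stratifying would compare programmes among participants the programmes themselves sorted into qualification attained during the programme groups — a form of selection on an intermediate. The unconditioned pooled rates give the total causal effect.
The causal difference is the pooled difference: 0.633 − 0.487 = +0.146.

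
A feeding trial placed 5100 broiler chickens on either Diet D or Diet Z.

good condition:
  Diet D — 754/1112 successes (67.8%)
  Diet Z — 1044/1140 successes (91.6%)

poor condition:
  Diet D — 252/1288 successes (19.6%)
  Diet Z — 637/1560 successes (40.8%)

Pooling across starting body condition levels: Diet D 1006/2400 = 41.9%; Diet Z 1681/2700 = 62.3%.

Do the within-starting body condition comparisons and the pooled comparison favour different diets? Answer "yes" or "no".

no

Within each starting body condition level (good condition 67.8% vs 91.6%; poor condition 19.6% vs 40.8%), Diet Z has the higher rate every time. Pooled: 41.9% vs 62.3% — Diet Z has the higher rate overall. They agree.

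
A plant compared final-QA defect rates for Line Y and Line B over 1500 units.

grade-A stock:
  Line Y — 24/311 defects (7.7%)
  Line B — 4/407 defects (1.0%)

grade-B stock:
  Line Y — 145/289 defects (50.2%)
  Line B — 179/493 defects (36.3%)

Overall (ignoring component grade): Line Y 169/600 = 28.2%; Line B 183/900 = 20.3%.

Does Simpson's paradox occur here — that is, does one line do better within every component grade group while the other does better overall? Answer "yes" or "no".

no

Within each component grade level (grade-A stock 7.7% vs 1.0%; grade-B stock 50.2% vs 36.3%), Line B has the lower rate every time. Pooled: 28.2% vs 20.3% — Line B has the lower rate overall. They agree.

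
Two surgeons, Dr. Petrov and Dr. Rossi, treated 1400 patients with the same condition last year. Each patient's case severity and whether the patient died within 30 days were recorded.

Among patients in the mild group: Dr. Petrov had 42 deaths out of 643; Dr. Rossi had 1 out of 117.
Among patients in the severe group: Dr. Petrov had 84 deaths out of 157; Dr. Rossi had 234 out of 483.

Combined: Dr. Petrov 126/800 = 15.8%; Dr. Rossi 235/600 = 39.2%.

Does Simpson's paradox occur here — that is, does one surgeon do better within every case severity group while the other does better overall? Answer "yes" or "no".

Within each case severity level (mild 6.5% vs 0.9%; severe 53.5% vs 48.4%), Dr. Rossi has the lower rate every time. Pooled: 15.8% vs 39.2% — Dr. Petrov has the lower rate overall. The two comparisons disagree.

yes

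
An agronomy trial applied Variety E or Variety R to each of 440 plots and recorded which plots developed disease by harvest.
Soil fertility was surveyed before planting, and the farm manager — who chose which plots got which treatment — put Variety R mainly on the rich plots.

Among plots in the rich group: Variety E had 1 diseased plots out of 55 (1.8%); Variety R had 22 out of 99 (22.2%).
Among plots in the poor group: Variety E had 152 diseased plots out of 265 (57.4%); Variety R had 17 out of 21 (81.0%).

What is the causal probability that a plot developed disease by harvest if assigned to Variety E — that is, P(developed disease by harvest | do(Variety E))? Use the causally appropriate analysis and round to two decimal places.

0.38

Since soil fertility is a pre-existing factor (not a product of the variety) and it affects the outcome on its own, it is a confounder. The stratified rates, not the pooled rate, identify the causal effect.
Standardising Variety E to the population soil fertility mix: 0.350·1/55 + 0.650·152/265 = 0.379.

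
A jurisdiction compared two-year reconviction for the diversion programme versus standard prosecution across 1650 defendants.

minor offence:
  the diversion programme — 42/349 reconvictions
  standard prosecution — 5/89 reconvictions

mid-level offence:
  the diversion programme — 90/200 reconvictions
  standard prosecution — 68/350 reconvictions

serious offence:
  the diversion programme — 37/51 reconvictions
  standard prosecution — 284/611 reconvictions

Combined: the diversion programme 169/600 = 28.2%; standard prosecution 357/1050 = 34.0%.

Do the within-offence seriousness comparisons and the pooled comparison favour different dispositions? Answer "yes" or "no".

Within each offence seriousness level (minor offence 12.0% vs 5.6%; mid-level offence 45.0% vs 19.4%; serious offence 72.5% vs 46.5%), standard prosecution has the lower rate every time. Pooled: 28.2% vs 34.0% — the diversion programme has the lower rate overall. The two comparisons disagree.

yes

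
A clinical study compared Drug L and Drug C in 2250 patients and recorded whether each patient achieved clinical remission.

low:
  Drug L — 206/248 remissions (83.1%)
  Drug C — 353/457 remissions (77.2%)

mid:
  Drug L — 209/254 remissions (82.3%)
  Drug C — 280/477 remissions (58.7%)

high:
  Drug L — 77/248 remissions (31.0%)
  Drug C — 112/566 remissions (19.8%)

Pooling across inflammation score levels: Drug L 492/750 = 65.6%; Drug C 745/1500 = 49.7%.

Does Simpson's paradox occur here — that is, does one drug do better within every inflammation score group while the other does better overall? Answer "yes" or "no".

Within each inflammation score level (low 83.1% vs 77.2%; mid 82.3% vs 58.7%; high 31.0% vs 19.8%), Drug L has the higher rate every time. Pooled: 65.6% vs 49.7% — Drug L has the higher rate overall. They agree.

no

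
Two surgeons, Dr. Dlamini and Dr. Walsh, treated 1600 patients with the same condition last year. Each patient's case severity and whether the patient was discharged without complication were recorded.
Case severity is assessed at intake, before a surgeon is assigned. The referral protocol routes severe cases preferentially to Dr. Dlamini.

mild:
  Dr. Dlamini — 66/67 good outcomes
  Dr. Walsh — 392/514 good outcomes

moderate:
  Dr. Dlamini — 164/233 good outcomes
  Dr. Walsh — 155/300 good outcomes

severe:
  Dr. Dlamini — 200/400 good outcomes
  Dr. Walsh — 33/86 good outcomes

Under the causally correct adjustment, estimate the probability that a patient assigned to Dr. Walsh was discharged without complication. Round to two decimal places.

0.57

Case severity is set before the surgeon has any effect — it is not caused by the surgeon — and it independently drives the outcome. That makes it a confounder, so the causal comparison is within case severity levels.
Standardising Dr. Walsh to the population case severity mix: 0.363·392/514 + 0.333·155/300 + 0.304·33/86 = 0.566.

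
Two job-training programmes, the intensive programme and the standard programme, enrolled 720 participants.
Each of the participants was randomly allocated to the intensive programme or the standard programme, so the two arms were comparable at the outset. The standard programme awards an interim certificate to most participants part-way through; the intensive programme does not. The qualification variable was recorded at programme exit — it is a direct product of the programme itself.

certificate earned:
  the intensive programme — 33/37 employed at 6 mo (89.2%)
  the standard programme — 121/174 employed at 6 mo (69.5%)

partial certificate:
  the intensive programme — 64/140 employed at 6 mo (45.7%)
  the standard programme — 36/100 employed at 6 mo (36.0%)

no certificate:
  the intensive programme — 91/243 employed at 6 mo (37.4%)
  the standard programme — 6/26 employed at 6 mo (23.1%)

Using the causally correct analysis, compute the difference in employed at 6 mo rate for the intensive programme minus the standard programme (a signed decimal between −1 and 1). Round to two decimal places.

the intensive programme is higher inside every qualification attained during the programme stratum but the standard programme is higher in aggregate. Whether to stratify depends on how qualification attained during the programme relates to the programme.
Qualification attained during the programme is downstream of the programme. One should not condition on a consequence of treatment, so the overall rates are the right comparison.
The causal difference is the pooled difference: 0.448 − 0.543 = -0.096.

-0.10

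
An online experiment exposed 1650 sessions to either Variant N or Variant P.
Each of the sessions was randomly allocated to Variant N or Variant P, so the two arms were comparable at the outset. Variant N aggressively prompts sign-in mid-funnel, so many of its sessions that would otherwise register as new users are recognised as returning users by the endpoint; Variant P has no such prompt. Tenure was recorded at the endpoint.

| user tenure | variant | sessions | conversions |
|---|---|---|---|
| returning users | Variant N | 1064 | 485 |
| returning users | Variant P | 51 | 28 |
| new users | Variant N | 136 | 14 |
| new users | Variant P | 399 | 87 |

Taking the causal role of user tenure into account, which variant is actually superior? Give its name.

Variant N

User tenure lies on the pathway variant → user tenure → outcome, so adjusting for it blocks the indirect effect. For the total causal effect of variant, use the unadjusted pooled rates.
Pooled: Variant N 41.6% vs Variant P 25.6%; Variant N is higher overall.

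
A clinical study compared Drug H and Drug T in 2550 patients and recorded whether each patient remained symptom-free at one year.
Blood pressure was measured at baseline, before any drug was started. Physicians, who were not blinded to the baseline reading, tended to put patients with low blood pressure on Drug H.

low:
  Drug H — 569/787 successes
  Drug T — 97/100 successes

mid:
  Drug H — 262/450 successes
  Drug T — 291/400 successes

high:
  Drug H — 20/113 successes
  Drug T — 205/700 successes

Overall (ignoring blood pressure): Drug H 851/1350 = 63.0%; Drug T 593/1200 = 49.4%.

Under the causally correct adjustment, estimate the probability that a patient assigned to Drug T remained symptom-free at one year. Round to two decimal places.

0.67

Since blood pressure is a pre-existing factor (not a product of the drug) and it affects the outcome on its own, it is a confounder. The stratified rates, not the pooled rate, identify the causal effect.
Standardising Drug T to the population blood pressure mix: 0.348·97/100 + 0.333·291/400 + 0.319·205/700 = 0.673.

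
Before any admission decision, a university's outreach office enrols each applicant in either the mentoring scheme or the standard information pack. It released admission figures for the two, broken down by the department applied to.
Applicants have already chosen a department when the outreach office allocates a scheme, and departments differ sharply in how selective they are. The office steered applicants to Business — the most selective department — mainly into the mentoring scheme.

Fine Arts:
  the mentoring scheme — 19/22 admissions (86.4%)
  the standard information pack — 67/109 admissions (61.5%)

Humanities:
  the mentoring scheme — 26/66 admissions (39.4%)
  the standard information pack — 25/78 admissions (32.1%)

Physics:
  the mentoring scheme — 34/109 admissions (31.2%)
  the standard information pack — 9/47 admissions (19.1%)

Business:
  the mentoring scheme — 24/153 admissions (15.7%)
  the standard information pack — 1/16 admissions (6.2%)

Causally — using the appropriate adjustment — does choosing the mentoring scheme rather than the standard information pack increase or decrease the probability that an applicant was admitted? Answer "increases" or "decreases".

Here department is a common cause — it drives both which outreach scheme a case falls under and the outcome. The crude comparison mixes populations; the stratum-specific rates are the causally relevant ones.
Within each level — Fine Arts: 86.4% vs 61.5%; Humanities: 39.4% vs 32.1%; Physics: 31.2% vs 19.1%; Business: 15.7% vs 6.2% — the mentoring scheme is higher every time.

increases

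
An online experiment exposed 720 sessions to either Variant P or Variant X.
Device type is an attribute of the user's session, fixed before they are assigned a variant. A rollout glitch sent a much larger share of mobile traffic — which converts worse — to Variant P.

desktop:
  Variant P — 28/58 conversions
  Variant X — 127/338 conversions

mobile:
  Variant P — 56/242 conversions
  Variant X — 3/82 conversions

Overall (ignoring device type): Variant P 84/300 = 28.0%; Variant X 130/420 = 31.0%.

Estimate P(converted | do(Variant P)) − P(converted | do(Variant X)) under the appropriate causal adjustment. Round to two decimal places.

+0.15

The stratified and pooled comparisons disagree (Variant P wins within each device type; Variant X wins overall), so the answer turns on the causal role of device type.
Device type is set before the variant has any effect — it is not caused by the variant — and it independently drives the outcome. That makes it a confounder, so the causal comparison is within device type levels.
Adjusting over the population distribution of device type: 0.550·(0.483−0.376) + 0.450·(0.231−0.037) = +0.147.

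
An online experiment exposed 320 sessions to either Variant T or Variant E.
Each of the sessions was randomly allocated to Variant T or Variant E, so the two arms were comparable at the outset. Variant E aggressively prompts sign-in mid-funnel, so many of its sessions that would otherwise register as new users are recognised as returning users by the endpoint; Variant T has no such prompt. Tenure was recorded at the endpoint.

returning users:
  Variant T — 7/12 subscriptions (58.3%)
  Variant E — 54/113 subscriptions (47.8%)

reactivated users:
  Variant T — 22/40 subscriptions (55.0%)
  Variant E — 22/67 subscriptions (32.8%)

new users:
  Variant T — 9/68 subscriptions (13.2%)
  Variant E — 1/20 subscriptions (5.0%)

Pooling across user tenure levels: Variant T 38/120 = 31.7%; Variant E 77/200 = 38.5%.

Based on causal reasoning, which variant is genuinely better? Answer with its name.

Variant E

Within every user tenure level Variant T has the higher rate, yet pooled Variant E does — Simpson's reversal.
User tenure is recorded after the variant and is itself shifted by it — it sits on the causal path from variant to outcome. Conditioning on a mediator would strip out part of the effect we want; the pooled comparison gives the total causal effect.
Pooled: Variant T 31.7% vs Variant E 38.5%; Variant E is higher overall.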